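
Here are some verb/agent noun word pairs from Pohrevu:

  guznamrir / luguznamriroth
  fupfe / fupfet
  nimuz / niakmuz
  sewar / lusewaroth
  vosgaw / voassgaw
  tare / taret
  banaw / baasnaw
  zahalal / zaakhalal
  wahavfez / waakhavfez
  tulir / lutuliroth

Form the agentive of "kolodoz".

banaw and sewar both have last vowel 'a' yet inflect differently (baasnaw, lusewaroth), so the last vowel is not what conditions the rule; the final letter is.
"kolodoz" ends in -z. The stems ending in -z (wahavfez → waakhavfez, nimuz → niakmuz) insert -ak- after the first vowel.
The other patterns: stems ending in -e drop the final letter and add -et; stems ending in -w insert -as- after the first vowel; stems ending in -r add lu- … -oth around the stem.
So kolodoz → koaklodoz.

koaklodoz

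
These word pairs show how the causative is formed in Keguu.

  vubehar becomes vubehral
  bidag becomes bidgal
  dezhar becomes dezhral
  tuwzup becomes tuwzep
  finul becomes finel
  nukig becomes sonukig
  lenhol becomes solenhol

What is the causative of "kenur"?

bidag and nukig both end in -g yet inflect differently (bidgal, sonukig), so the final letter is not what conditions the rule; the last vowel is.
"kenur" has last vowel 'u'. The stems whose last vowel is 'u' (tuwzup → tuwzep, finul → finel) change the last vowel to 'e'.
So kenur → kener.

kener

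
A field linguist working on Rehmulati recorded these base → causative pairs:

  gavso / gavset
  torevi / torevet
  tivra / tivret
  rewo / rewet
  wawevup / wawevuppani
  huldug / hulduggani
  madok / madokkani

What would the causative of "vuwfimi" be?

"vuwfimi" ends in a vowel. The stems ending in a vowel (gavso → gavset, torevi → torevet, tivra → tivret) drop the final letter and add -et.
So vuwfimi → vuwfimet.

vuwfimet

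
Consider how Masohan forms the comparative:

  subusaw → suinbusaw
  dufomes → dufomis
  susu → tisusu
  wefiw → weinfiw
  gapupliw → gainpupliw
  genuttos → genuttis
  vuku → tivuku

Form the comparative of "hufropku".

tihufropku

"hufropku" ends in -u. The stems ending in -u (vuku → tivuku, susu → tisusu) add the prefix ti-.
The other patterns: stems ending in -w insert -in- after the first vowel; stems ending in -s change the last vowel to 'i'.
So hufropku → tihufropku.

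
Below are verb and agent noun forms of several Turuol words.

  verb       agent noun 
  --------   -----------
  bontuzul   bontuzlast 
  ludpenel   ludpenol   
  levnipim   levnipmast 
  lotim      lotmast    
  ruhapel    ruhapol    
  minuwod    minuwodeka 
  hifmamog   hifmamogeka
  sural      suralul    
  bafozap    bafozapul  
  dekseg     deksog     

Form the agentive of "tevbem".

hifmamog and dekseg both end in -g yet inflect differently (hifmamogeka, deksog), so the final letter is not what conditions the rule; the last vowel is.
"tevbem" has last vowel 'e'. The stems whose last vowel is 'e' (dekseg → deksog, ludpenel → ludpenol, ruhapel → ruhapol) change the last vowel to 'o'.
The other patterns: stems whose last vowel is 'o' add -eka; stems whose last vowel is 'a' add -ul; stems whose last vowel is 'i' or 'u' delete the last vowel and add -ast.
So tevbem → tevbom.

tevbom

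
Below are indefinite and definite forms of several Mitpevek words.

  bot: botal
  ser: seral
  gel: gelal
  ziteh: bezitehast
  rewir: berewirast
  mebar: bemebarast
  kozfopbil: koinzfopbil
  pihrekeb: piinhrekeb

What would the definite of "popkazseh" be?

poinpkazseh

"popkazseh" has 3 vowels. The stems with 3 vowels (kozfopbil → koinzfopbil, pihrekeb → piinhrekeb) insert -in- after the first vowel.
The other patterns: stems with 1 vowel add -al; stems with 2 vowels add be- … -ast around the stem.
So popkazseh → poinpkazseh.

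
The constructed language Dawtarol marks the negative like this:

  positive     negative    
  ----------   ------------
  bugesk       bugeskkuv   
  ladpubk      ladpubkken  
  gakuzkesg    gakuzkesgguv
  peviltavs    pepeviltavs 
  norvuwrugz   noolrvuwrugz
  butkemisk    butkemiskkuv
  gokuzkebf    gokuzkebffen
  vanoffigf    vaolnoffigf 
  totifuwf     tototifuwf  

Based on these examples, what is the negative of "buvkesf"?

buvkesffuv

bugesk and ladpubk both end in -k yet inflect differently (bugeskkuv, ladpubkken), so the final letter is not what conditions the rule; the second-to-last letter is.
"buvkesf" has second-to-last letter 's'. The stems whose second-to-last letter is 's' (bugesk → bugeskkuv, butkemisk → butkemiskkuv, gakuzkesg → gakuzkesgguv) double the final consonant and add -uv.
So buvkesf → buvkesffuv.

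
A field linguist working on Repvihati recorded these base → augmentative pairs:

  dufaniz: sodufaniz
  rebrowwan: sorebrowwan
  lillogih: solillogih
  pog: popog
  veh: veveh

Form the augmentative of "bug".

bubug

lillogih and veh both end in -h yet inflect differently (solillogih, veveh), so the final letter is not what conditions the rule; the number of vowels is.
"bug" has 1 vowel. The stems with 1 vowel (pog → popog, veh → veveh) repeat the first consonant+vowel as a prefix.
So bug → bubug.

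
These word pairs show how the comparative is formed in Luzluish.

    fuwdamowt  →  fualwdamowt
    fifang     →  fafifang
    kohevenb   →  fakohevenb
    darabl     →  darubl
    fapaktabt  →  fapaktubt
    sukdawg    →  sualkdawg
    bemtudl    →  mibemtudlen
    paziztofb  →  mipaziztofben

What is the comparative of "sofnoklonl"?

fasofnoklonl

sukdawg and fifang both end in -g yet inflect differently (sualkdawg, fafifang), so the final letter is not what conditions the rule; the second-to-last letter is.
"sofnoklonl" has second-to-last letter 'n'. The stems whose second-to-last letter is 'n' (fifang → fafifang, kohevenb → fakohevenb) add the prefix fa-.
The other patterns: stems whose second-to-last letter is 'w' insert -al- after the first vowel; stems whose second-to-last letter is 'd' or 'f' add mi- … -en around the stem; stems whose second-to-last letter is 'b' change the last vowel to 'u'.
So sofnoklonl → fasofnoklonl.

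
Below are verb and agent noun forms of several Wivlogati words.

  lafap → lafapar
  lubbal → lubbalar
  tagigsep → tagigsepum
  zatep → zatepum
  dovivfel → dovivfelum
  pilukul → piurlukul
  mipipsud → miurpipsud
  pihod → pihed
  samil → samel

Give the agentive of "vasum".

lafap and tagigsep both end in -p yet inflect differently (lafapar, tagigsepum), so the final letter is not what conditions the rule; the last vowel is.
"vasum" has last vowel 'u'. The stems whose last vowel is 'u' (pilukul → piurlukul, mipipsud → miurpipsud) insert -ur- after the first vowel.
So vasum → vaursum.

vaursum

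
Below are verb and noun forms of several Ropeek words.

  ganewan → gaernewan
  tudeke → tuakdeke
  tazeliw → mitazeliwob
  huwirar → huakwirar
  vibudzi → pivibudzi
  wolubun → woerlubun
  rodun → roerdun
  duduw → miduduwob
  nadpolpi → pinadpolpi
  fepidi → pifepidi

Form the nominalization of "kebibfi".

wolubun and duduw both have last vowel 'u' yet inflect differently (woerlubun, miduduwob), so the last vowel is not what conditions the rule; the final letter is.
"kebibfi" ends in -i. The stems ending in -i (fepidi → pifepidi, vibudzi → pivibudzi, nadpolpi → pinadpolpi) add the prefix pi-.
The other patterns: stems ending in -n insert -er- after the first vowel; stems ending in -w add mi- … -ob around the stem; stems ending in -e or -r insert -ak- after the first vowel.
So kebibfi → pikebibfi.

pikebibfi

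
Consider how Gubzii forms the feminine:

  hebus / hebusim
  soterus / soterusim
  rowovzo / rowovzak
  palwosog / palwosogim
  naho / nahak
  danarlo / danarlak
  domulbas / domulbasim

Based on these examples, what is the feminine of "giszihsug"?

giszihsugim

danarlo and palwosog both have last vowel 'o' yet inflect differently (danarlak, palwosogim), so the last vowel is not what conditions the rule; whether the stem ends in a vowel or a consonant is.
"giszihsug" ends in a consonant. The stems ending in a consonant (palwosog → palwosogim, hebus → hebusim, domulbas → domulbasim) add -im.
So giszihsug → giszihsugim.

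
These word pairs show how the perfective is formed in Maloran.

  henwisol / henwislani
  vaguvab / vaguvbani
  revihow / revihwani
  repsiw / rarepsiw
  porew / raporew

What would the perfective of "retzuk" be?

raretzuk

revihow and repsiw both end in -w yet inflect differently (revihwani, rarepsiw), so the final letter is not what conditions the rule; the number of vowels is.
"retzuk" has 2 vowels. The stems with 2 vowels (repsiw → rarepsiw, porew → raporew) add the prefix ra-.
The other pattern: stems with 3 vowels delete the last vowel and add -ani.
So retzuk → raretzuk.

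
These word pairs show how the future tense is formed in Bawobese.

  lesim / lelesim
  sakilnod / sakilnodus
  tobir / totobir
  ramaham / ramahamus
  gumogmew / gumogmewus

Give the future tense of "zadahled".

lesim and ramaham both end in -m yet inflect differently (lelesim, ramahamus), so the final letter is not what conditions the rule; the number of vowels is.
"zadahled" has 3 vowels. The stems with 3 vowels (ramaham → ramahamus, sakilnod → sakilnodus, gumogmew → gumogmewus) add -us.
So zadahled → zadahledus.

zadahledus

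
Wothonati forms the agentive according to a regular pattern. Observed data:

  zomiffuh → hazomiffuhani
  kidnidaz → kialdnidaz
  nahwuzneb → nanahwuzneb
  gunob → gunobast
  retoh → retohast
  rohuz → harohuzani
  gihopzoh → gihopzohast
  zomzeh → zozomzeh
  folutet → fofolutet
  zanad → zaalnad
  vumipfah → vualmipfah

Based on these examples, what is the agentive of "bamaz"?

zomiffuh and gihopzoh both end in -h yet inflect differently (hazomiffuhani, gihopzohast), so the final letter is not what conditions the rule; the last vowel is.
"bamaz" has last vowel 'a'. The stems whose last vowel is 'a' (vumipfah → vualmipfah, zanad → zaalnad, kidnidaz → kialdnidaz) insert -al- after the first vowel.
So bamaz → baalmaz.

baalmaz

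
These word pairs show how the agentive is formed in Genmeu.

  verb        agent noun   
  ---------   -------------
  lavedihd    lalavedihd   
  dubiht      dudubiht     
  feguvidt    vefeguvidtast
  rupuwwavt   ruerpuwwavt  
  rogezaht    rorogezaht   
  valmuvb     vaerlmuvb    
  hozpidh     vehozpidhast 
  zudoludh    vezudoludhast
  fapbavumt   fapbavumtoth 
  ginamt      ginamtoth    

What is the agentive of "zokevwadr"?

ginamt and dubiht both end in -t yet inflect differently (ginamtoth, dudubiht), so the final letter is not what conditions the rule; the second-to-last letter is.
"zokevwadr" has second-to-last letter 'd'. The stems whose second-to-last letter is 'd' (feguvidt → vefeguvidtast, hozpidh → vehozpidhast, zudoludh → vezudoludhast) add ve- … -ast around the stem.
The other patterns: stems whose second-to-last letter is 'm' add -oth; stems whose second-to-last letter is 'h' repeat the first consonant+vowel as a prefix; stems whose second-to-last letter is 'v' insert -er- after the first vowel.
So zokevwadr → vezokevwadrast.

vezokevwadrast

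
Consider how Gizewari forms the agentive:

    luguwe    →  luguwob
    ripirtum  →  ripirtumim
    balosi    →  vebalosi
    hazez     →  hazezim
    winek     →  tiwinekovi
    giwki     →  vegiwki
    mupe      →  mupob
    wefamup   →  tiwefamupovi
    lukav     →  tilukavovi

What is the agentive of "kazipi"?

vekazipi

"kazipi" ends in -i. The stems ending in -i (giwki → vegiwki, balosi → vebalosi) add the prefix ve-.
So kazipi → vekazipi.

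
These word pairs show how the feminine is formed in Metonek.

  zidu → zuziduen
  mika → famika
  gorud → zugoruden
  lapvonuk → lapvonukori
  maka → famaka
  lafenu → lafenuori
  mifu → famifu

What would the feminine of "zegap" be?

zuzegapen

mifu and lafenu both end in -u yet inflect differently (famifu, lafenuori), so the final letter is not what conditions the rule; the first letter is.
"zegap" begins with z-. The one such stem in the data (zidu → zuziduen) adds zu- … -en around the stem, so the same rule applies.
The other patterns: stems beginning with m- add the prefix fa-; stems beginning with l- add -ori.
So zegap → zuzegapen.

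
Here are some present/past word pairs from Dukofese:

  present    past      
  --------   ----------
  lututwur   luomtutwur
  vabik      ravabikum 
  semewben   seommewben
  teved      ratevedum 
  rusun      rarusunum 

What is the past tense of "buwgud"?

rabuwgudum

rusun and semewben both end in -n yet inflect differently (rarusunum, seommewben), so the final letter is not what conditions the rule; the number of vowels is.
"buwgud" has 2 vowels. The stems with 2 vowels (teved → ratevedum, vabik → ravabikum, rusun → rarusunum) add ra- … -um around the stem.
So buwgud → rabuwgudum.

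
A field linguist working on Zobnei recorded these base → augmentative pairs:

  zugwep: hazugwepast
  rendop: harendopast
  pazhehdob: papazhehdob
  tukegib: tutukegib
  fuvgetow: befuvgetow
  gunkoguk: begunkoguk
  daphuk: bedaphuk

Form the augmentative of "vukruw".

"vukruw" ends in -w. The one such stem in the data (fuvgetow → befuvgetow) adds the prefix be-, so the same rule applies.
The other patterns: stems ending in -p add ha- … -ast around the stem; stems ending in -b repeat the first consonant+vowel as a prefix.
So vukruw → bevukruw.

bevukruw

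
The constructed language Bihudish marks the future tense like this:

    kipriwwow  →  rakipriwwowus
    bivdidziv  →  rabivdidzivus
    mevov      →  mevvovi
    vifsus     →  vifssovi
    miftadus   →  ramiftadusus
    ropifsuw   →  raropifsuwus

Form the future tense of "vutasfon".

"vutasfon" has 3 vowels. The stems with 3 vowels (miftadus → ramiftadusus, bivdidziv → rabivdidzivus, kipriwwow → rakipriwwowus) add ra- … -us around the stem.
So vutasfon → ravutasfonus.

ravutasfonus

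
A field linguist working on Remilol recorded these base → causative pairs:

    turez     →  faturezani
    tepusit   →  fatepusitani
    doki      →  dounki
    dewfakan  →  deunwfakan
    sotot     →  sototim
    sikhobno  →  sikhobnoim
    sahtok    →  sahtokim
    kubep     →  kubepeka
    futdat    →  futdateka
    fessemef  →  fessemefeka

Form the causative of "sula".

sulaim

tepusit and sotot both end in -t yet inflect differently (fatepusitani, sototim), so the final letter is not what conditions the rule; the first letter is.
"sula" begins with s-. The stems beginning with s- (sotot → sototim, sikhobno → sikhobnoim, sahtok → sahtokim) add -im.
The other patterns: stems beginning with t- add fa- … -ani around the stem; stems beginning with d- insert -un- after the first vowel; stems beginning with f- or k- add -eka.
So sula → sulaim.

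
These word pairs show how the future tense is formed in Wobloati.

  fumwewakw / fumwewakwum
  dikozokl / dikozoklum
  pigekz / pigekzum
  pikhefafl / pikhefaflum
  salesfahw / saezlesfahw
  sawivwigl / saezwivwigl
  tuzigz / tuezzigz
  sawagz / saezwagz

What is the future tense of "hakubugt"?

haezkubugt

"hakubugt" has second-to-last letter 'g'. The stems whose second-to-last letter is 'g' (sawivwigl → saezwivwigl, tuzigz → tuezzigz, sawagz → saezwagz) insert -ez- after the first vowel.
The other pattern: stems whose second-to-last letter is 'f' or 'k' add -um.
So hakubugt → haezkubugt.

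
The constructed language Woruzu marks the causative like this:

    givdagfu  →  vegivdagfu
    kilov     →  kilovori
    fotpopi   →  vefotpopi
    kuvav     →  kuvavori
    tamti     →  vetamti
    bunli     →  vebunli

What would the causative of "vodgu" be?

kuvav and tamti both have 2 vowels yet inflect differently (kuvavori, vetamti), so the number of vowels is not what conditions the rule; the final letter is.
"vodgu" ends in -u. The one such stem in the data (givdagfu → vegivdagfu) adds the prefix ve-, so the same rule applies.
So vodgu → vevodgu.

vevodgu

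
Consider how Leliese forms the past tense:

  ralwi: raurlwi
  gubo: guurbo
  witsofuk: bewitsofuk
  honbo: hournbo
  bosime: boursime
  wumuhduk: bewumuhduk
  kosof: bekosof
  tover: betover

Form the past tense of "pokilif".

bosime and tover both have last vowel 'e' yet inflect differently (boursime, betover), so the last vowel is not what conditions the rule; whether the stem ends in a vowel or a consonant is.
"pokilif" ends in a consonant. The stems ending in a consonant (wumuhduk → bewumuhduk, tover → betover, witsofuk → bewitsofuk) add the prefix be-.
The other pattern: stems ending in a vowel insert -ur- after the first vowel.
So pokilif → bepokilif.

bepokilif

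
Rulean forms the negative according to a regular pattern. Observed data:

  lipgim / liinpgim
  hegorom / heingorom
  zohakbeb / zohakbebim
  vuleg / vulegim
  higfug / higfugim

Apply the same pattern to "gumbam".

hegorom and higfug both begin with h- yet inflect differently (heingorom, higfugim), so the first letter is not what conditions the rule; the final letter is.
"gumbam" ends in -m. The stems ending in -m (lipgim → liinpgim, hegorom → heingorom) insert -in- after the first vowel.
So gumbam → guinmbam.

guinmbam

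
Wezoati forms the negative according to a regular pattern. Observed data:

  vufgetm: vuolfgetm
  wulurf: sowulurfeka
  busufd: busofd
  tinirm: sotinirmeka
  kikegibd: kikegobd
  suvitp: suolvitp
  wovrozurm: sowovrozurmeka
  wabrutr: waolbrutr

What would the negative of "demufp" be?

demofp

vufgetm and wovrozurm both end in -m yet inflect differently (vuolfgetm, sowovrozurmeka), so the final letter is not what conditions the rule; the second-to-last letter is.
"demufp" has second-to-last letter 'f'. The one such stem in the data (busufd → busofd) changes the last vowel to 'o' (as does kikegibd), so the same rule applies.
The other patterns: stems whose second-to-last letter is 't' insert -ol- after the first vowel; stems whose second-to-last letter is 'r' add so- … -eka around the stem.
So demufp → demofp.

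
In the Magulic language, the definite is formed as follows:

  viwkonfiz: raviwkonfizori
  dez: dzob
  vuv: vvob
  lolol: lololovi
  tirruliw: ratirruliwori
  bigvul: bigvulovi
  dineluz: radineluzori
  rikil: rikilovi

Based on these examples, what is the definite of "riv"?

dez and viwkonfiz both end in -z yet inflect differently (dzob, raviwkonfizori), so the final letter is not what conditions the rule; the number of vowels is.
"riv" has 1 vowel. The stems with 1 vowel (dez → dzob, vuv → vvob) delete the last vowel and add -ob.
So riv → rvob.

rvob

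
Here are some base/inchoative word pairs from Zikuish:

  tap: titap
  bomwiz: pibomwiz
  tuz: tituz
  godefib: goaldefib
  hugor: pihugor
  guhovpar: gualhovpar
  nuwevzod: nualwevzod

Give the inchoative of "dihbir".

pidihbir

tuz and bomwiz both end in -z yet inflect differently (tituz, pibomwiz), so the final letter is not what conditions the rule; the number of vowels is.
"dihbir" has 2 vowels. The stems with 2 vowels (hugor → pihugor, bomwiz → pibomwiz) add the prefix pi-.
The other patterns: stems with 1 vowel add the prefix ti-; stems with 3 vowels insert -al- after the first vowel.
So dihbir → pidihbir.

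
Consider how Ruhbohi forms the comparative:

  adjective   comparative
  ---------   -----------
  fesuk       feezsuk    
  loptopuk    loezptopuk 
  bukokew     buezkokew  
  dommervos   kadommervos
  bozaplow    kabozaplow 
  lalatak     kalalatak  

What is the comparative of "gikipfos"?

kagikipfos

bukokew and bozaplow both end in -w yet inflect differently (buezkokew, kabozaplow), so the final letter is not what conditions the rule; the last vowel is.
"gikipfos" has last vowel 'o'. The stems whose last vowel is 'o' (dommervos → kadommervos, bozaplow → kabozaplow) add the prefix ka-.
So gikipfos → kagikipfos.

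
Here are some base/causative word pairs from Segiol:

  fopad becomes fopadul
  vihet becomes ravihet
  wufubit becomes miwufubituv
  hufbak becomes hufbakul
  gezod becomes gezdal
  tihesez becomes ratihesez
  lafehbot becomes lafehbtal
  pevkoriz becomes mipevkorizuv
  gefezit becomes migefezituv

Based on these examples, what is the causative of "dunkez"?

radunkez

gezod and fopad both end in -d yet inflect differently (gezdal, fopadul), so the final letter is not what conditions the rule; the last vowel is.
"dunkez" has last vowel 'e'. The stems whose last vowel is 'e' (tihesez → ratihesez, vihet → ravihet) add the prefix ra-.
So dunkez → radunkez.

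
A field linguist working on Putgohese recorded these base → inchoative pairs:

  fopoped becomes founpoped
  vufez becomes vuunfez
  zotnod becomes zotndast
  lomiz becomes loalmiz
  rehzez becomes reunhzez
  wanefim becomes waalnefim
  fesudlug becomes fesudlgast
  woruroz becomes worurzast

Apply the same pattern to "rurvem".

ruunrvem

vufez and lomiz both end in -z yet inflect differently (vuunfez, loalmiz), so the final letter is not what conditions the rule; the last vowel is.
"rurvem" has last vowel 'e'. The stems whose last vowel is 'e' (vufez → vuunfez, fopoped → founpoped, rehzez → reunhzez) insert -un- after the first vowel.
So rurvem → ruunrvem.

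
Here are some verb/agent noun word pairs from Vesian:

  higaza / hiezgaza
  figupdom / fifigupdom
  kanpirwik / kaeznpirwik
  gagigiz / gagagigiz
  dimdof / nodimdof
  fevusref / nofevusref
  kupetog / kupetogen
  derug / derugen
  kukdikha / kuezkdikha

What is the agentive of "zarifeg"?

zarifegen

kupetog and figupdom both have last vowel 'o' yet inflect differently (kupetogen, fifigupdom), so the last vowel is not what conditions the rule; the final letter is.
"zarifeg" ends in -g. The stems ending in -g (derug → derugen, kupetog → kupetogen) add -en.
The other patterns: stems ending in -m or -z repeat the first consonant+vowel as a prefix; stems ending in -f add the prefix no-; stems ending in -a or -k insert -ez- after the first vowel.
So zarifeg → zarifegen.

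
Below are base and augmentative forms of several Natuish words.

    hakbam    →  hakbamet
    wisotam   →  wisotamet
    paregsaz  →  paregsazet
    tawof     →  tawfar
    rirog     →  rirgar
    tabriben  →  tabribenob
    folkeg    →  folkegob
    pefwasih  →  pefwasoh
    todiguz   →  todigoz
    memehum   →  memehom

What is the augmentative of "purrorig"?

"purrorig" has last vowel 'i'. The one such stem in the data (pefwasih → pefwasoh) changes the last vowel to 'o' (as do todiguz, memehum), so the same rule applies.
So purrorig → purrorog.

purrorog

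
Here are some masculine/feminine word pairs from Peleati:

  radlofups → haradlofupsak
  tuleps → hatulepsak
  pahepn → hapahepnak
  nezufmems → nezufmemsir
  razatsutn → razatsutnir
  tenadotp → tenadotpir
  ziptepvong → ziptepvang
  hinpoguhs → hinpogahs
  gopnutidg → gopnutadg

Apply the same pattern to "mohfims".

radlofups and nezufmems both end in -s yet inflect differently (haradlofupsak, nezufmemsir), so the final letter is not what conditions the rule; the second-to-last letter is.
"mohfims" has second-to-last letter 'm'. The one such stem in the data (nezufmems → nezufmemsir) adds -ir, so the same rule applies.
So mohfims → mohfimsir.

mohfimsir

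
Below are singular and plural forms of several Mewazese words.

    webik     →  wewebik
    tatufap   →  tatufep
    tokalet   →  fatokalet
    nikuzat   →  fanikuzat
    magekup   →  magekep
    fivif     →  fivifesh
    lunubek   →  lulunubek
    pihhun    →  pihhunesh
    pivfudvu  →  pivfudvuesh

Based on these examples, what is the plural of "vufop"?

nikuzat and tatufap both have last vowel 'a' yet inflect differently (fanikuzat, tatufep), so the last vowel is not what conditions the rule; the final letter is.
"vufop" ends in -p. The stems ending in -p (magekup → magekep, tatufap → tatufep) change the last vowel to 'e'.
So vufop → vufep.

vufep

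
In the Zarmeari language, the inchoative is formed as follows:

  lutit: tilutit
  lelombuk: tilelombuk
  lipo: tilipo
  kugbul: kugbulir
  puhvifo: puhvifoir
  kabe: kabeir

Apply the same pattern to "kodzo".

lipo and puhvifo both end in -o yet inflect differently (tilipo, puhvifoir), so the final letter is not what conditions the rule; the first letter is.
"kodzo" begins with k-. The stems beginning with k- (kugbul → kugbulir, kabe → kabeir) add -ir.
The other pattern: stems beginning with l- add the prefix ti-.
So kodzo → kodzoir.

kodzoir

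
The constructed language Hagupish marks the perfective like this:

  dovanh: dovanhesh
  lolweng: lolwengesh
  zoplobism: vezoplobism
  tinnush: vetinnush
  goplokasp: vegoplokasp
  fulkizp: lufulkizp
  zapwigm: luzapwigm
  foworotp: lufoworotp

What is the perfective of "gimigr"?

lugimigr

dovanh and tinnush both end in -h yet inflect differently (dovanhesh, vetinnush), so the final letter is not what conditions the rule; the second-to-last letter is.
"gimigr" has second-to-last letter 'g'. The one such stem in the data (zapwigm → luzapwigm) adds the prefix lu-, so the same rule applies.
The other patterns: stems whose second-to-last letter is 'n' add -esh; stems whose second-to-last letter is 's' add the prefix ve-.
So gimigr → lugimigr.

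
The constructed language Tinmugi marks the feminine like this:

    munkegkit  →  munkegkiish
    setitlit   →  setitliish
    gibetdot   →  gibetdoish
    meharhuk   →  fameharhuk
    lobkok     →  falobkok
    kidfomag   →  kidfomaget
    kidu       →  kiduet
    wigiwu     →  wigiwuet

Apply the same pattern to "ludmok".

faludmok

gibetdot and lobkok both have last vowel 'o' yet inflect differently (gibetdoish, falobkok), so the last vowel is not what conditions the rule; the final letter is.
"ludmok" ends in -k. The stems ending in -k (meharhuk → fameharhuk, lobkok → falobkok) add the prefix fa-.
The other patterns: stems ending in -t drop the final letter and add -ish; stems ending in -g or -u add -et.
So ludmok → faludmok.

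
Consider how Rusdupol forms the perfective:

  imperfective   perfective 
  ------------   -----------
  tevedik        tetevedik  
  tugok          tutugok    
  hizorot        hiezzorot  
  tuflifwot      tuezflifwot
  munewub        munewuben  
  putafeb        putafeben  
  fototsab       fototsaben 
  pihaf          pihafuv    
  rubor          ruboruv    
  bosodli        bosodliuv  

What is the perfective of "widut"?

tugok and hizorot both have last vowel 'o' yet inflect differently (tutugok, hiezzorot), so the last vowel is not what conditions the rule; the final letter is.
"widut" ends in -t. The stems ending in -t (hizorot → hiezzorot, tuflifwot → tuezflifwot) insert -ez- after the first vowel.
The other patterns: stems ending in -k repeat the first consonant+vowel as a prefix; stems ending in -b add -en; stems ending in -f, -i or -r add -uv.
So widut → wiezdut.

wiezdut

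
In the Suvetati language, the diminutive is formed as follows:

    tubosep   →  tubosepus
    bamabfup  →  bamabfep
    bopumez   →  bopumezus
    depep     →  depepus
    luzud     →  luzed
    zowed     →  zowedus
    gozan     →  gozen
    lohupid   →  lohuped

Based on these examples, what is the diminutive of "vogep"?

zowed and luzud both end in -d yet inflect differently (zowedus, luzed), so the final letter is not what conditions the rule; the last vowel is.
"vogep" has last vowel 'e'. The stems whose last vowel is 'e' (zowed → zowedus, depep → depepus, bopumez → bopumezus) add -us.
So vogep → vogepus.

vogepus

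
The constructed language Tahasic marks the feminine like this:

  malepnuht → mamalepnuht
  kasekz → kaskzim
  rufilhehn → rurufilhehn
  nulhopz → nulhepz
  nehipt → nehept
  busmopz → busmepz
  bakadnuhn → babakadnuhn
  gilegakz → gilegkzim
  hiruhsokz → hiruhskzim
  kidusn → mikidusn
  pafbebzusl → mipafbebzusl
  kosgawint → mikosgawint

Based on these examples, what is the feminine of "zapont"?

mizapont

busmopz and gilegakz both end in -z yet inflect differently (busmepz, gilegkzim), so the final letter is not what conditions the rule; the second-to-last letter is.
"zapont" has second-to-last letter 'n'. The one such stem in the data (kosgawint → mikosgawint) adds the prefix mi-, so the same rule applies.
So zapont → mizapont.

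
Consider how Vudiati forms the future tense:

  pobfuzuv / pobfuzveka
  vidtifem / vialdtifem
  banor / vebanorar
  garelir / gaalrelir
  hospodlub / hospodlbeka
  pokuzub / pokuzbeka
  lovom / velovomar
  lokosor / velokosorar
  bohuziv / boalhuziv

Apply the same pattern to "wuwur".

"wuwur" has last vowel 'u'. The stems whose last vowel is 'u' (pobfuzuv → pobfuzveka, pokuzub → pokuzbeka, hospodlub → hospodlbeka) delete the last vowel and add -eka.
The other patterns: stems whose last vowel is 'o' add ve- … -ar around the stem; stems whose last vowel is 'e' or 'i' insert -al- after the first vowel.
So wuwur → wuwreka.

wuwreka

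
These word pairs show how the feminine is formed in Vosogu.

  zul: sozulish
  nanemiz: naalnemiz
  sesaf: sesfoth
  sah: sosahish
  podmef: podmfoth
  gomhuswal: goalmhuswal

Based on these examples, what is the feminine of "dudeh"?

"dudeh" has 2 vowels. The stems with 2 vowels (sesaf → sesfoth, podmef → podmfoth) delete the last vowel and add -oth.
So dudeh → dudhoth.

dudhoth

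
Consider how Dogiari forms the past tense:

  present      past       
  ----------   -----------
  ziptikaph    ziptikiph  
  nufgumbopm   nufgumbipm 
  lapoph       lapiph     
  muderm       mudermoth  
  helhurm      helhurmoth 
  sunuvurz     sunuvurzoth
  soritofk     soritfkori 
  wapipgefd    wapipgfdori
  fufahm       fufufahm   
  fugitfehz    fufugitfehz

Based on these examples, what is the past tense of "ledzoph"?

ledziph

nufgumbopm and muderm both end in -m yet inflect differently (nufgumbipm, mudermoth), so the final letter is not what conditions the rule; the second-to-last letter is.
"ledzoph" has second-to-last letter 'p'. The stems whose second-to-last letter is 'p' (ziptikaph → ziptikiph, nufgumbopm → nufgumbipm, lapoph → lapiph) change the last vowel to 'i'.
The other patterns: stems whose second-to-last letter is 'r' add -oth; stems whose second-to-last letter is 'f' delete the last vowel and add -ori; stems whose second-to-last letter is 'h' repeat the first consonant+vowel as a prefix.
So ledzoph → ledziph.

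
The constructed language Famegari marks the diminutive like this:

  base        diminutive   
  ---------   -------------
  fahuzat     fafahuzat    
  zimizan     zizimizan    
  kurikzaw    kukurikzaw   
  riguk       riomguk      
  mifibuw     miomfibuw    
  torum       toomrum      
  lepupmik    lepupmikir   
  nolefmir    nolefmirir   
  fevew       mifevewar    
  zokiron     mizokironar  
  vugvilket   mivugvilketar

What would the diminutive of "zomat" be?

kurikzaw and mifibuw both end in -w yet inflect differently (kukurikzaw, miomfibuw), so the final letter is not what conditions the rule; the last vowel is.
"zomat" has last vowel 'a'. The stems whose last vowel is 'a' (fahuzat → fafahuzat, zimizan → zizimizan, kurikzaw → kukurikzaw) repeat the first consonant+vowel as a prefix.
The other patterns: stems whose last vowel is 'u' insert -om- after the first vowel; stems whose last vowel is 'i' add -ir; stems whose last vowel is 'e' or 'o' add mi- … -ar around the stem.
So zomat → zozomat.

zozomat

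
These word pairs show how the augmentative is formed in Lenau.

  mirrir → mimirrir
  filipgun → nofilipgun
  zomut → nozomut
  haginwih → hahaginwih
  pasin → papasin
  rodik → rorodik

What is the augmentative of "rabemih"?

pasin and filipgun both end in -n yet inflect differently (papasin, nofilipgun), so the final letter is not what conditions the rule; the last vowel is.
"rabemih" has last vowel 'i'. The stems whose last vowel is 'i' (rodik → rorodik, mirrir → mimirrir, pasin → papasin) repeat the first consonant+vowel as a prefix.
The other pattern: stems whose last vowel is 'u' add the prefix no-.
So rabemih → rarabemih.

rarabemih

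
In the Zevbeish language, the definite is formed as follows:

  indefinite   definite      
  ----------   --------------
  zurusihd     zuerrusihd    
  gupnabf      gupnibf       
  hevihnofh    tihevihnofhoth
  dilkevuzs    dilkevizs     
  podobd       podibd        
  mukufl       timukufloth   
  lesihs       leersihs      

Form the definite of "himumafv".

tihimumafvoth

zurusihd and podobd both end in -d yet inflect differently (zuerrusihd, podibd), so the final letter is not what conditions the rule; the second-to-last letter is.
"himumafv" has second-to-last letter 'f'. The stems whose second-to-last letter is 'f' (mukufl → timukufloth, hevihnofh → tihevihnofhoth) add ti- … -oth around the stem.
The other patterns: stems whose second-to-last letter is 'h' insert -er- after the first vowel; stems whose second-to-last letter is 'b' or 'z' change the last vowel to 'i'.
So himumafv → tihimumafvoth.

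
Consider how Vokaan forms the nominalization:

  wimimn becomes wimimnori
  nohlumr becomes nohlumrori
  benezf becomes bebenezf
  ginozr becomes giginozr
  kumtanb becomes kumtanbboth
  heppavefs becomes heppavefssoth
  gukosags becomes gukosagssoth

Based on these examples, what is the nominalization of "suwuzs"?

susuwuzs

nohlumr and ginozr both end in -r yet inflect differently (nohlumrori, giginozr), so the final letter is not what conditions the rule; the second-to-last letter is.
"suwuzs" has second-to-last letter 'z'. The stems whose second-to-last letter is 'z' (benezf → bebenezf, ginozr → giginozr) repeat the first consonant+vowel as a prefix.
The other patterns: stems whose second-to-last letter is 'm' add -ori; stems whose second-to-last letter is 'f', 'g' or 'n' double the final consonant and add -oth.
So suwuzs → susuwuzs.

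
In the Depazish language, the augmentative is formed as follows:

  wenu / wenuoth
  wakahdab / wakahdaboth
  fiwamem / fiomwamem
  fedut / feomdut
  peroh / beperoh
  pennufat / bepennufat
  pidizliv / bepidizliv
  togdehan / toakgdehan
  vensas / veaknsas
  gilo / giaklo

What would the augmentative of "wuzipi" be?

wuzipioth

"wuzipi" begins with w-. The stems beginning with w- (wenu → wenuoth, wakahdab → wakahdaboth) add -oth.
The other patterns: stems beginning with f- insert -om- after the first vowel; stems beginning with p- add the prefix be-; stems beginning with g-, t- or v- insert -ak- after the first vowel.
So wuzipi → wuzipioth.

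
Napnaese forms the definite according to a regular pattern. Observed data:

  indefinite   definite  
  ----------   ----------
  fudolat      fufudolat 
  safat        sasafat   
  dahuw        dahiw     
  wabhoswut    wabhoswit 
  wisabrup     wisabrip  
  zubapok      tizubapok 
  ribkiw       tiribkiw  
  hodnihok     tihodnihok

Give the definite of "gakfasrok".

tigakfasrok

fudolat and wabhoswut both end in -t yet inflect differently (fufudolat, wabhoswit), so the final letter is not what conditions the rule; the last vowel is.
"gakfasrok" has last vowel 'o'. The stems whose last vowel is 'o' (zubapok → tizubapok, hodnihok → tihodnihok) add the prefix ti-.
The other patterns: stems whose last vowel is 'a' repeat the first consonant+vowel as a prefix; stems whose last vowel is 'u' change the last vowel to 'i'.
So gakfasrok → tigakfasrok.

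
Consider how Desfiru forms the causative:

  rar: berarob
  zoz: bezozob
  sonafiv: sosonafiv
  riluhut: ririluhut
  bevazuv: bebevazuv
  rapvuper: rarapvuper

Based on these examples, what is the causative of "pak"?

rar and rapvuper both end in -r yet inflect differently (berarob, rarapvuper), so the final letter is not what conditions the rule; the number of vowels is.
"pak" has 1 vowel. The stems with 1 vowel (rar → berarob, zoz → bezozob) add be- … -ob around the stem.
The other pattern: stems with 3 vowels repeat the first consonant+vowel as a prefix.
So pak → bepakob.

bepakob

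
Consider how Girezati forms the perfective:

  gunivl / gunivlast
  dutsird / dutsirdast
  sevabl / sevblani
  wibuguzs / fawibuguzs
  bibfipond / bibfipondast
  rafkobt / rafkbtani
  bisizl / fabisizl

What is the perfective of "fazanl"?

fazanlast

"fazanl" has second-to-last letter 'n'. The one such stem in the data (bibfipond → bibfipondast) adds -ast, so the same rule applies.
The other patterns: stems whose second-to-last letter is 'z' add the prefix fa-; stems whose second-to-last letter is 'b' delete the last vowel and add -ani.
So fazanl → fazanlast.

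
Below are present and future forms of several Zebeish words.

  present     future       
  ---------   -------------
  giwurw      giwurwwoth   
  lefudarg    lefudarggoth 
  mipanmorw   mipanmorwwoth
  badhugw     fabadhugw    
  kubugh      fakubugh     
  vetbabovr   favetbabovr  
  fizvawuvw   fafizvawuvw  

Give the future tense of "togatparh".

giwurw and badhugw both end in -w yet inflect differently (giwurwwoth, fabadhugw), so the final letter is not what conditions the rule; the second-to-last letter is.
"togatparh" has second-to-last letter 'r'. The stems whose second-to-last letter is 'r' (giwurw → giwurwwoth, lefudarg → lefudarggoth, mipanmorw → mipanmorwwoth) double the final consonant and add -oth.
So togatparh → togatparhhoth.

togatparhhoth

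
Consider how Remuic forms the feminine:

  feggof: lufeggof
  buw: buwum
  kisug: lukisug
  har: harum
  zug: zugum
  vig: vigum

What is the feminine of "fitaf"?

vig and kisug both end in -g yet inflect differently (vigum, lukisug), so the final letter is not what conditions the rule; the number of vowels is.
"fitaf" has 2 vowels. The stems with 2 vowels (kisug → lukisug, feggof → lufeggof) add the prefix lu-.
So fitaf → lufitaf.

lufitaf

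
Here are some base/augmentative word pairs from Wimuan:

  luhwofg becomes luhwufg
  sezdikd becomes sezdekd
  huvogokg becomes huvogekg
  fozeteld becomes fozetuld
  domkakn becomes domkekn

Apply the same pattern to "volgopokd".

huvogokg and luhwofg both end in -g yet inflect differently (huvogekg, luhwufg), so the final letter is not what conditions the rule; the second-to-last letter is.
"volgopokd" has second-to-last letter 'k'. The stems whose second-to-last letter is 'k' (huvogokg → huvogekg, domkakn → domkekn, sezdikd → sezdekd) change the last vowel to 'e'.
The other pattern: stems whose second-to-last letter is 'f' or 'l' change the last vowel to 'u'.
So volgopokd → volgopekd.

volgopekd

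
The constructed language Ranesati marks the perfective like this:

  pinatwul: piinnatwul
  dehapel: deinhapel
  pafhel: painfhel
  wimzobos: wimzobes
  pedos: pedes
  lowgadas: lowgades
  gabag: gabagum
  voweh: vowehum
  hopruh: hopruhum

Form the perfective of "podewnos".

podewnes

"podewnos" ends in -s. The stems ending in -s (wimzobos → wimzobes, pedos → pedes, lowgadas → lowgades) change the last vowel to 'e'.
So podewnos → podewnes.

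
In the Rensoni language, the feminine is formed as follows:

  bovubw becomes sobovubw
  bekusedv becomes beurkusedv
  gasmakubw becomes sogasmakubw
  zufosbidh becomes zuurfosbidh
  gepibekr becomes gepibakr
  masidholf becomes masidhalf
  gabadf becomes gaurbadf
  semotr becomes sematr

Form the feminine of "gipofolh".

"gipofolh" has second-to-last letter 'l'. The one such stem in the data (masidholf → masidhalf) changes the last vowel to 'a' (as do semotr, gepibekr), so the same rule applies.
So gipofolh → gipofalh.

gipofalh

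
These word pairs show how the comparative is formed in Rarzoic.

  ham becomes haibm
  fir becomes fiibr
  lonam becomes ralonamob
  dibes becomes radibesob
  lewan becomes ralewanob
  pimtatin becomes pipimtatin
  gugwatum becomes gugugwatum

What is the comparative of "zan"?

zaibn

"zan" has 1 vowel. The stems with 1 vowel (ham → haibm, fir → fiibr) insert -ib- after the first vowel.
The other patterns: stems with 2 vowels add ra- … -ob around the stem; stems with 3 vowels repeat the first consonant+vowel as a prefix.
So zan → zaibn.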